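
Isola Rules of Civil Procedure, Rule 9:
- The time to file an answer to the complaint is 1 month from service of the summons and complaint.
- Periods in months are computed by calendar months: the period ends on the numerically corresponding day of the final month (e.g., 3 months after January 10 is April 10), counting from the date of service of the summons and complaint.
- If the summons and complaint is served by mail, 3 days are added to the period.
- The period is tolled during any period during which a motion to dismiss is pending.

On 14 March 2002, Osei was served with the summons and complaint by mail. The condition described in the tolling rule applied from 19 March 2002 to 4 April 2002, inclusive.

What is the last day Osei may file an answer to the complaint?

May 4, 2002

1 month after 14 March 2002 is April 14, 2002.
Service was by mail, adding 3 days: April 14, 2002 + 3 days = April 17, 2002.
From March 19, 2002 through April 4, 2002 inclusive is 17 days; tolling adds 17 days: April 17, 2002 + 17 days = May 4, 2002.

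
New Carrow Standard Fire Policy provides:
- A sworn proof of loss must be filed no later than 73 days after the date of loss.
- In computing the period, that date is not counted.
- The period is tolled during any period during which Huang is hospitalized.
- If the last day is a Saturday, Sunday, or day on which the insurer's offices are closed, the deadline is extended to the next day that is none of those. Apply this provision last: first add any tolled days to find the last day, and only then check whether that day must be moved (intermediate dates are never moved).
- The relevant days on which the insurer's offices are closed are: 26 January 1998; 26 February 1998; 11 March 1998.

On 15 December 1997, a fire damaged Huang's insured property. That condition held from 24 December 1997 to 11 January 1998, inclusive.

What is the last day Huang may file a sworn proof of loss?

73 days after 15 December 1997 is February 26, 1998.
From December 24, 1997 through January 11, 1998 inclusive is 19 days; tolling adds 19 days: February 26, 1998 + 19 days = March 17, 1998.
March 17, 1998 is a Tuesday and not a day on which the insurer's offices are closed, so no extension applies.

March 17, 1998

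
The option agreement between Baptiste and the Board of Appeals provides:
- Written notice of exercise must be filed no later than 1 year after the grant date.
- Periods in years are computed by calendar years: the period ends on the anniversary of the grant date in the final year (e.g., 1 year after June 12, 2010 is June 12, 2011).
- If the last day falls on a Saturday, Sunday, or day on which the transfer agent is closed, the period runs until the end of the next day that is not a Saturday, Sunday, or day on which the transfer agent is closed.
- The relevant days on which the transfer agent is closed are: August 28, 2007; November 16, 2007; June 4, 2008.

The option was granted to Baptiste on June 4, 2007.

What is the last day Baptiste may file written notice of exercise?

June 5, 2008

1 year after June 4, 2007 is June 4, 2008.
June 4, 2008 is a listed holiday. The next qualifying day is June 5, 2008.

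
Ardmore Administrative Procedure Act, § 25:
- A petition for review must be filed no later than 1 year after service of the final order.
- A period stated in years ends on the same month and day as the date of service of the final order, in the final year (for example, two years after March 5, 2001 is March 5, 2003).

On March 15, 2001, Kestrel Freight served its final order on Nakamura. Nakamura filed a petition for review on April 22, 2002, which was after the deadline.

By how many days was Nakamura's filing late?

38 days

1 year after March 15, 2001 is March 15, 2002.
The deadline is March 15, 2002; from March 15, 2002 to April 22, 2002 is 38 days.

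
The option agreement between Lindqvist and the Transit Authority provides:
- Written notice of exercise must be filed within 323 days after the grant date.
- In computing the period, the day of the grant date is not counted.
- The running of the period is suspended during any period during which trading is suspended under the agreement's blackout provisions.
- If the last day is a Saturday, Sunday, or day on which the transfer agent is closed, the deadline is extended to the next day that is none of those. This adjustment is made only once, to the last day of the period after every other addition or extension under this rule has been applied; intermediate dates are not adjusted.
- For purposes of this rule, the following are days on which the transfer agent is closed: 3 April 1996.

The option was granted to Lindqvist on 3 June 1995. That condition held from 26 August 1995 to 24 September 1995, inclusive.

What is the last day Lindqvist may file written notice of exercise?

May 21, 1996

323 days after 3 June 1995 is April 21, 1996.
From August 26, 1995 through September 24, 1995 inclusive is 30 days; tolling adds 30 days: April 21, 1996 + 30 days = May 21, 1996.
May 21, 1996 is a Tuesday and not a day on which the transfer agent is closed, so no extension applies.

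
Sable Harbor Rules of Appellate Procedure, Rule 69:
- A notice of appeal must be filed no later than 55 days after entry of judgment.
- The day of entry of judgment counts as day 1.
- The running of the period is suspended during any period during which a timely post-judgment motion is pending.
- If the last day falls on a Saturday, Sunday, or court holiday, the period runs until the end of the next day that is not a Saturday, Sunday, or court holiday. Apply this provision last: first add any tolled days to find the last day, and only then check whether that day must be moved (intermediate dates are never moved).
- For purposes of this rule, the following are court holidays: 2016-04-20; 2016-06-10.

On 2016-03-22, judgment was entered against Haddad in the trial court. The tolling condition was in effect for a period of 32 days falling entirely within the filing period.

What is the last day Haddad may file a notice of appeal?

June 16, 2016

Counting 2016-03-22 as day 1, day 55 is May 15, 2016.
Tolling adds 32 days: May 15, 2016 + 32 days = June 16, 2016.
June 16, 2016 is a Thursday and not a court holiday, so no extension applies.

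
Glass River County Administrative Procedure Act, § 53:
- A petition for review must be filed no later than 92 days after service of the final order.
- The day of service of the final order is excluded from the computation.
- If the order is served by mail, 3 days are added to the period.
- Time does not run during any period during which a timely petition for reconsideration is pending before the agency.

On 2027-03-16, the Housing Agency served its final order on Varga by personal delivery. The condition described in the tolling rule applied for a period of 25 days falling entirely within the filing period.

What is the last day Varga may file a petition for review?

July 11, 2027

92 days after 2027-03-16 is June 16, 2027.
Service was not by mail, so no mail extension applies.
Tolling adds 25 days: June 16, 2027 + 25 days = July 11, 2027.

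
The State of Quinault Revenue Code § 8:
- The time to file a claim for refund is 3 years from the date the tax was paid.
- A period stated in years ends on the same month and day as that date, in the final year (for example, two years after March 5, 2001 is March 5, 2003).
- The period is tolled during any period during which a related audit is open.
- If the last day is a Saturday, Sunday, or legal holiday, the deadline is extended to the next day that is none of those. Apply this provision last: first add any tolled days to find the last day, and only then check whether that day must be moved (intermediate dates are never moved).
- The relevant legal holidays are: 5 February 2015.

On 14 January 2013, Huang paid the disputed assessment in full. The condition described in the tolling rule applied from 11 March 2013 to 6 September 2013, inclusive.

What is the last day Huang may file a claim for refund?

July 12, 2016

3 years after 14 January 2013 is January 14, 2016.
From March 11, 2013 through September 6, 2013 inclusive is 180 days; tolling adds 180 days: January 14, 2016 + 180 days = July 12, 2016.
July 12, 2016 is a Tuesday and not a legal holiday, so no extension applies.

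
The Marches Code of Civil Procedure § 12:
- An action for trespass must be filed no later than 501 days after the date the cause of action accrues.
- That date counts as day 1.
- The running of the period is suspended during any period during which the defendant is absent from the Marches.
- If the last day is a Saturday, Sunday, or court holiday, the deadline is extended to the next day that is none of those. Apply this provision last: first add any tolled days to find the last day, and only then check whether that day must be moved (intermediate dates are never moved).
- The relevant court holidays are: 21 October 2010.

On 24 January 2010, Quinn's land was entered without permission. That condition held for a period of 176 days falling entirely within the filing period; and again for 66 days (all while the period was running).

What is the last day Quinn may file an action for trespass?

Counting 24 January 2010 as day 1, day 501 is June 8, 2011.
Tolling adds 176 days: June 8, 2011 + 176 days = December 1, 2011.
Tolling adds 66 days: December 1, 2011 + 66 days = February 5, 2012.
February 5, 2012 is Sunday. The next qualifying day is February 6, 2012.

February 6, 2012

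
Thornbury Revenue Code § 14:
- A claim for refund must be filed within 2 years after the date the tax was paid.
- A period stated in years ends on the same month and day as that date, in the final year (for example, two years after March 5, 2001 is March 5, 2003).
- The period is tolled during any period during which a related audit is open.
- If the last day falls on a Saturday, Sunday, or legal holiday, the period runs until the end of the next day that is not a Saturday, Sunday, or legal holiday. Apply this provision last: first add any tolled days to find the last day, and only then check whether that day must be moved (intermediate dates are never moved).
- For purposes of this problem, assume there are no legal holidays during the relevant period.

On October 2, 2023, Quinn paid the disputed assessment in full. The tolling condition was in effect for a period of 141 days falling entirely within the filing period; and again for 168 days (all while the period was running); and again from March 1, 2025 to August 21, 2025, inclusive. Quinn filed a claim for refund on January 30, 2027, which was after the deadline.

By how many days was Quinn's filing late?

2 days

2 years after October 2, 2023 is October 2, 2025.
Tolling adds 141 days: October 2, 2025 + 141 days = February 20, 2026.
Tolling adds 168 days: February 20, 2026 + 168 days = August 7, 2026.
From March 1, 2025 through August 21, 2025 inclusive is 174 days; tolling adds 174 days: August 7, 2026 + 174 days = January 28, 2027.
January 28, 2027 is a Thursday and not a legal holiday, so no extension applies.
The deadline is January 28, 2027; from January 28, 2027 to January 30, 2027 is 2 days.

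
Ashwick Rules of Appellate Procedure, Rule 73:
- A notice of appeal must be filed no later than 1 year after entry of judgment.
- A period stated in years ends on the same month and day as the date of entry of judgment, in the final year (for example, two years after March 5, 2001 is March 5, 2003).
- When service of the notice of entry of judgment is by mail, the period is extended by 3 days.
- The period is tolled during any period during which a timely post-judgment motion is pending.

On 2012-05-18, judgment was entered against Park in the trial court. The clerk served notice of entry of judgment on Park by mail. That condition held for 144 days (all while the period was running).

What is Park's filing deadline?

October 12, 2013

1 year after 2012-05-18 is May 18, 2013.
Service was by mail, adding 3 days: May 18, 2013 + 3 days = May 21, 2013.
Tolling adds 144 days: May 21, 2013 + 144 days = October 12, 2013.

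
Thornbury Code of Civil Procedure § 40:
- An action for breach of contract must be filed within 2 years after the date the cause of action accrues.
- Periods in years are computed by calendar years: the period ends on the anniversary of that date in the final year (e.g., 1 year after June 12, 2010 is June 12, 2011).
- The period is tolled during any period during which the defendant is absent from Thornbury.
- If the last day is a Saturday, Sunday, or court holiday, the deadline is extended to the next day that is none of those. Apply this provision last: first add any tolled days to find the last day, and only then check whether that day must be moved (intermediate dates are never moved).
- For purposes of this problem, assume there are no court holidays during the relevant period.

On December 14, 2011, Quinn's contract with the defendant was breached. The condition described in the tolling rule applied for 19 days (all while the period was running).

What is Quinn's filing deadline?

2 years after December 14, 2011 is December 14, 2013.
Tolling adds 19 days: December 14, 2013 + 19 days = January 2, 2014.
January 2, 2014 is a Thursday and not a court holiday, so no extension applies.

January 2, 2014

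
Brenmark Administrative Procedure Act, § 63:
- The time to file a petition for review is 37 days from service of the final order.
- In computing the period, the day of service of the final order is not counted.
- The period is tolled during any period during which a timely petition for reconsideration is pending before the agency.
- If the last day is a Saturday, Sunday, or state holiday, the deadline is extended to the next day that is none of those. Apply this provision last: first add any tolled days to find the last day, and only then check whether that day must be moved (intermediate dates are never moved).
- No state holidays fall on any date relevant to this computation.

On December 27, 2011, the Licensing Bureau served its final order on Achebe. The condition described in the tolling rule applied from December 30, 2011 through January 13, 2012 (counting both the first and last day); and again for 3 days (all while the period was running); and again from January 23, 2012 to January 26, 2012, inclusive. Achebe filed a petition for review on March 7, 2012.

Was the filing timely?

No

37 days after December 27, 2011 is February 2, 2012.
From December 30, 2011 through January 13, 2012 inclusive is 15 days; tolling adds 15 days: February 2, 2012 + 15 days = February 17, 2012.
Tolling adds 3 days: February 17, 2012 + 3 days = February 20, 2012.
From January 23, 2012 through January 26, 2012 inclusive is 4 days; tolling adds 4 days: February 20, 2012 + 4 days = February 24, 2012.
February 24, 2012 is a Friday and not a state holiday, so no extension applies.
The deadline is February 24, 2012; the filing on March 7, 2012 is after that date.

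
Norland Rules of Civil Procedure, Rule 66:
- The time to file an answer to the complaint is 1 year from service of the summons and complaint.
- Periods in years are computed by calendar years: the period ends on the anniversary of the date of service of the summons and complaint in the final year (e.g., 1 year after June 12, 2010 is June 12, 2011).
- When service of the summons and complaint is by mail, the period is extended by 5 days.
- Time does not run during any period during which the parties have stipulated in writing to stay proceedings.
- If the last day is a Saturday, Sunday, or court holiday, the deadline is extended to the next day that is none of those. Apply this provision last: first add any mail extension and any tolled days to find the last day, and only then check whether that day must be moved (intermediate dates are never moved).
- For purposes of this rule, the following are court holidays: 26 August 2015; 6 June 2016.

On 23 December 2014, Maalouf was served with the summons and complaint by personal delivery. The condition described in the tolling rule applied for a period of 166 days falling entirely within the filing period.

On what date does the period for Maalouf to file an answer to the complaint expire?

1 year after 23 December 2014 is December 23, 2015.
Service was not by mail, so no mail extension applies.
Tolling adds 166 days: December 23, 2015 + 166 days = June 6, 2016.
June 6, 2016 is a listed holiday. The next qualifying day is June 7, 2016.

June 7, 2016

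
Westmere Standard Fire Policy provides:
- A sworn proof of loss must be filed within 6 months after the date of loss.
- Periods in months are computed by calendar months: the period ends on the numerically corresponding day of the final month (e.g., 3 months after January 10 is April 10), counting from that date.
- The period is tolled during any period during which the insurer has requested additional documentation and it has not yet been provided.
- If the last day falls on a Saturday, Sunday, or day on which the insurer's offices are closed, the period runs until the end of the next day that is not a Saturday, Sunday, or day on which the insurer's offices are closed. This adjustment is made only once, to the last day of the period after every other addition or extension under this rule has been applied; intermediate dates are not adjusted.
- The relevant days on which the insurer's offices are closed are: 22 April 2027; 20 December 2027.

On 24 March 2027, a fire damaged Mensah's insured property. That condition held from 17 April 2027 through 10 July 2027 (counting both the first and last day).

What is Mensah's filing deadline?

December 21, 2027

6 months after 24 March 2027 is September 24, 2027.
From April 17, 2027 through July 10, 2027 inclusive is 85 days; tolling adds 85 days: September 24, 2027 + 85 days = December 18, 2027.
December 18, 2027 is Saturday; December 19, 2027 is Sunday; December 20, 2027 is a listed holiday. The next qualifying day is December 21, 2027.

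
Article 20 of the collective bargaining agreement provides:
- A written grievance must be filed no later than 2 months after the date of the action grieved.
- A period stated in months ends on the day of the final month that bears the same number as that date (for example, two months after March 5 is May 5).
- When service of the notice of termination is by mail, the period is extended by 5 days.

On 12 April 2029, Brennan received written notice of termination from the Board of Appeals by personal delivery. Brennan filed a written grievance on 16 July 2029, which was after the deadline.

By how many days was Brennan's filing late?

34 days

2 months after 12 April 2029 is June 12, 2029.
Service was not by mail, so no mail extension applies.
The deadline is June 12, 2029; from June 12, 2029 to July 16, 2029 is 34 days.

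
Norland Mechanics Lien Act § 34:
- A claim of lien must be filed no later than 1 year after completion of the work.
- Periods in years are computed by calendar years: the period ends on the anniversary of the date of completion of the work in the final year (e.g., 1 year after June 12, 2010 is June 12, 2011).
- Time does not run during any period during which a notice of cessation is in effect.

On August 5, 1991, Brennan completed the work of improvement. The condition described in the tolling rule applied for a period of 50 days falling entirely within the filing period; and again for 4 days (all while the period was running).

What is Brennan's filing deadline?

1 year after August 5, 1991 is August 5, 1992.
Tolling adds 50 days: August 5, 1992 + 50 days = September 24, 1992.
Tolling adds 4 days: September 24, 1992 + 4 days = September 28, 1992.

September 28, 1992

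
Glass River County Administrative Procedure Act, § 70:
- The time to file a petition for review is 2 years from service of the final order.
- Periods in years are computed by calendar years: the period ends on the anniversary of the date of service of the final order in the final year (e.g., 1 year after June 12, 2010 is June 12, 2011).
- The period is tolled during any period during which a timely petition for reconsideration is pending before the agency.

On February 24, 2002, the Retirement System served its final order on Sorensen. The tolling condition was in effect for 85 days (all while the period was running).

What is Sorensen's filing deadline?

2 years after February 24, 2002 is February 24, 2004.
Tolling adds 85 days: February 24, 2004 + 85 days = May 19, 2004.

May 19, 2004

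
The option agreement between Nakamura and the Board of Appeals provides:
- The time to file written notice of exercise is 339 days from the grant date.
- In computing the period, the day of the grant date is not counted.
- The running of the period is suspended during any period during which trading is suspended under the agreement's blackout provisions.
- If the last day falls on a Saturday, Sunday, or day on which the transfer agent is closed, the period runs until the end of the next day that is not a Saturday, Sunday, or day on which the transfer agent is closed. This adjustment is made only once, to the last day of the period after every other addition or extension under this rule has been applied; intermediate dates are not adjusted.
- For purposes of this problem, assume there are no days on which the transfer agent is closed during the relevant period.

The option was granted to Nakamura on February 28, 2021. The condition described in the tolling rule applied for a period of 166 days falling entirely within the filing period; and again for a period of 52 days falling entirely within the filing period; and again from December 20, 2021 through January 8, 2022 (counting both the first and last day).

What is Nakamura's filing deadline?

September 28, 2022

339 days after February 28, 2021 is February 2, 2022.
Tolling adds 166 days: February 2, 2022 + 166 days = July 18, 2022.
Tolling adds 52 days: July 18, 2022 + 52 days = September 8, 2022.
From December 20, 2021 through January 8, 2022 inclusive is 20 days; tolling adds 20 days: September 8, 2022 + 20 days = September 28, 2022.
September 28, 2022 is a Wednesday and not a day on which the transfer agent is closed, so no extension applies.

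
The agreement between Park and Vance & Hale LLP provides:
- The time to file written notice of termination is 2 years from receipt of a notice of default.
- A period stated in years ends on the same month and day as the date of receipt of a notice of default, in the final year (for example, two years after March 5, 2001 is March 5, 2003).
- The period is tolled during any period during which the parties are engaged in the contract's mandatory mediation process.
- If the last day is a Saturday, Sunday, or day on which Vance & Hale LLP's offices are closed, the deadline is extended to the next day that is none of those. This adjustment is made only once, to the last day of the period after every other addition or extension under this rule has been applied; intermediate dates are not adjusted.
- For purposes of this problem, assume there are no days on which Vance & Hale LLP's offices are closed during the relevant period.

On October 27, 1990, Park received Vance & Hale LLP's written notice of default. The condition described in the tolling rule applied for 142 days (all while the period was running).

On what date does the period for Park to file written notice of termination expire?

March 18, 1993

2 years after October 27, 1990 is October 27, 1992.
Tolling adds 142 days: October 27, 1992 + 142 days = March 18, 1993.
March 18, 1993 is a Thursday and not a day on which Vance & Hale LLP's offices are closed, so no extension applies.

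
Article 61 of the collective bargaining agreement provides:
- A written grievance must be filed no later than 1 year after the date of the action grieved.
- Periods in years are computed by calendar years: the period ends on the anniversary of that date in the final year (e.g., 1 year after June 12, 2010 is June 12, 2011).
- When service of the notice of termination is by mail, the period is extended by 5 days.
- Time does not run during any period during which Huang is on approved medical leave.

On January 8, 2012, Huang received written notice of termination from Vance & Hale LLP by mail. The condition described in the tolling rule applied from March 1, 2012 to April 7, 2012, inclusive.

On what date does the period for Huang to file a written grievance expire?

1 year after January 8, 2012 is January 8, 2013.
Service was by mail, adding 5 days: January 8, 2013 + 5 days = January 13, 2013.
From March 1, 2012 through April 7, 2012 inclusive is 38 days; tolling adds 38 days: January 13, 2013 + 38 days = February 20, 2013.

February 20, 2013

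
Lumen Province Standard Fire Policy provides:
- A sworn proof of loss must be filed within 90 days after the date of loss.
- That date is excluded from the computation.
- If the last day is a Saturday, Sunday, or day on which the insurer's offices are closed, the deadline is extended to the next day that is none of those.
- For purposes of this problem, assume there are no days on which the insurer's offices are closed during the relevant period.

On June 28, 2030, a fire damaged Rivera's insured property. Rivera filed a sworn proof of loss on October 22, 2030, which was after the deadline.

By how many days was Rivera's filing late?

26 days

90 days after June 28, 2030 is September 26, 2030.
September 26, 2030 is a Thursday and not a day on which the insurer's offices are closed, so no extension applies.
The deadline is September 26, 2030; from September 26, 2030 to October 22, 2030 is 26 days.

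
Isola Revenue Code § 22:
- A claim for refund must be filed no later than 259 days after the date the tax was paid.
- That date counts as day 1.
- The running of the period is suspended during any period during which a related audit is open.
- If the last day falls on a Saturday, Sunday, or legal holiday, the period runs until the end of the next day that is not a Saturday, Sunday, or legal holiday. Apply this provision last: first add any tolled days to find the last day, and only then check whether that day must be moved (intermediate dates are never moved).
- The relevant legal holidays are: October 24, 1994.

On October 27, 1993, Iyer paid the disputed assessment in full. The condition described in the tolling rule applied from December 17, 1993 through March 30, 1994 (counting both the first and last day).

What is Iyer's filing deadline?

Counting October 27, 1993 as day 1, day 259 is July 12, 1994.
From December 17, 1993 through March 30, 1994 inclusive is 104 days; tolling adds 104 days: July 12, 1994 + 104 days = October 24, 1994.
October 24, 1994 is a listed holiday. The next qualifying day is October 25, 1994.

October 25, 1994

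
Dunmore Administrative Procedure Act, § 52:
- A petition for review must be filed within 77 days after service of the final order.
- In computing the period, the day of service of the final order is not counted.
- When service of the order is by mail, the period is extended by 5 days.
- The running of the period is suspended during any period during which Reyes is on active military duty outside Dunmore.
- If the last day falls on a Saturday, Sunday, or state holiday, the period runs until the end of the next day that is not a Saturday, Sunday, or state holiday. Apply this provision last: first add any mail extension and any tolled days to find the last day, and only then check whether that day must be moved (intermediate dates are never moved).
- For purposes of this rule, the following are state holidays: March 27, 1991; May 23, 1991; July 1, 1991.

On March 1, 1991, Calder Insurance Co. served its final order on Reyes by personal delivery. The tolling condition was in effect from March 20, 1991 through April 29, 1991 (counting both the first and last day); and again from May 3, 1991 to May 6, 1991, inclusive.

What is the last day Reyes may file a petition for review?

July 2, 1991

77 days after March 1, 1991 is May 17, 1991.
Service was not by mail, so no mail extension applies.
From March 20, 1991 through April 29, 1991 inclusive is 41 days; tolling adds 41 days: May 17, 1991 + 41 days = June 27, 1991.
From May 3, 1991 through May 6, 1991 inclusive is 4 days; tolling adds 4 days: June 27, 1991 + 4 days = July 1, 1991.
July 1, 1991 is a listed holiday. The next qualifying day is July 2, 1991.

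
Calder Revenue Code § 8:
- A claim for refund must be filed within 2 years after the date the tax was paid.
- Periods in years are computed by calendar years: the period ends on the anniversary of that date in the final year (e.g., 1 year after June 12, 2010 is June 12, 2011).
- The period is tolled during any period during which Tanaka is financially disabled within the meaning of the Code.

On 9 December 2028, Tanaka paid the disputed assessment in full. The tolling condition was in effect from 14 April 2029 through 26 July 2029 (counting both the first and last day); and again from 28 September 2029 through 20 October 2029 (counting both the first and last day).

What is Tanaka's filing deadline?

April 15, 2031

2 years after 9 December 2028 is December 9, 2030.
From April 14, 2029 through July 26, 2029 inclusive is 104 days; tolling adds 104 days: December 9, 2030 + 104 days = March 23, 2031.
From September 28, 2029 through October 20, 2029 inclusive is 23 days; tolling adds 23 days: March 23, 2031 + 23 days = April 15, 2031.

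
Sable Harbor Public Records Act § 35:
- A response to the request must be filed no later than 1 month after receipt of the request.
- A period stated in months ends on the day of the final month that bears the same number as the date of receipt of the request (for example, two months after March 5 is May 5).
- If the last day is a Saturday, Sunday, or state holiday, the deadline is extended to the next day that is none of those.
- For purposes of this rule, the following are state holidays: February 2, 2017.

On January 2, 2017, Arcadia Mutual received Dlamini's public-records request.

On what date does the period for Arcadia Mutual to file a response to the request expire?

February 3, 2017

1 month after January 2, 2017 is February 2, 2017.
February 2, 2017 is a listed holiday. The next qualifying day is February 3, 2017.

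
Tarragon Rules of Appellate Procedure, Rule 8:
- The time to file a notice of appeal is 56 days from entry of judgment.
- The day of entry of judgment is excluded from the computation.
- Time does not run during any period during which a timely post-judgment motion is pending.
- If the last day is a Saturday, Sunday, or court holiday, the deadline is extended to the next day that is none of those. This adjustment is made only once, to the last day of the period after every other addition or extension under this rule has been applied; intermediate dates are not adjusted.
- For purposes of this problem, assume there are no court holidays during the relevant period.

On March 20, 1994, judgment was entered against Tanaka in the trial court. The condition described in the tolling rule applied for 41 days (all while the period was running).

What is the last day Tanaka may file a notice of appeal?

56 days after March 20, 1994 is May 15, 1994.
Tolling adds 41 days: May 15, 1994 + 41 days = June 25, 1994.
June 25, 1994 is Saturday; June 26, 1994 is Sunday. The next qualifying day is June 27, 1994.

June 27, 1994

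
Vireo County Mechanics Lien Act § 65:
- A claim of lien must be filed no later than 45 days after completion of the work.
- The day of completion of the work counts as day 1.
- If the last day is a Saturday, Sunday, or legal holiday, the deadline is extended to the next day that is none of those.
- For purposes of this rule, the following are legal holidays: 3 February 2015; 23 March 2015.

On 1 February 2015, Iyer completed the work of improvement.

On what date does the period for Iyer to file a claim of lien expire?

March 17, 2015

Counting 1 February 2015 as day 1, day 45 is March 17, 2015.
March 17, 2015 is a Tuesday and not a legal holiday, so no extension applies.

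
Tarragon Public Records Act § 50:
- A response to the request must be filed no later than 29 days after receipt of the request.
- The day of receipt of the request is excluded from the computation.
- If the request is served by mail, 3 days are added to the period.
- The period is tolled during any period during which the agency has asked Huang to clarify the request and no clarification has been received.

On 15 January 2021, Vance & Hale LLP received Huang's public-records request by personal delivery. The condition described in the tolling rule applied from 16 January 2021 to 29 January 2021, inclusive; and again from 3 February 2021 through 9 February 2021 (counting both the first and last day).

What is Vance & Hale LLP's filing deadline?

March 6, 2021

29 days after 15 January 2021 is February 13, 2021.
Service was not by mail, so no mail extension applies.
From January 16, 2021 through January 29, 2021 inclusive is 14 days; tolling adds 14 days: February 13, 2021 + 14 days = February 27, 2021.
From February 3, 2021 through February 9, 2021 inclusive is 7 days; tolling adds 7 days: February 27, 2021 + 7 days = March 6, 2021.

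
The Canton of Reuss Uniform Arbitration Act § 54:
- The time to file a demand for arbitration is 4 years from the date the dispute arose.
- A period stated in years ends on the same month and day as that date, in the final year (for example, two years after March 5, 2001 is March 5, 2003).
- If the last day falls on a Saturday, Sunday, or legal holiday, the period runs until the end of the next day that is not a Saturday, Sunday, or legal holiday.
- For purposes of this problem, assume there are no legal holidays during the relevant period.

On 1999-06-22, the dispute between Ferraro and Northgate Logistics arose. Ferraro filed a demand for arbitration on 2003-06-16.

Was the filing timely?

4 years after 1999-06-22 is June 22, 2003.
June 22, 2003 is Sunday. The next qualifying day is June 23, 2003.
The deadline is June 23, 2003; the filing on June 16, 2003 is on or before that date.

Yes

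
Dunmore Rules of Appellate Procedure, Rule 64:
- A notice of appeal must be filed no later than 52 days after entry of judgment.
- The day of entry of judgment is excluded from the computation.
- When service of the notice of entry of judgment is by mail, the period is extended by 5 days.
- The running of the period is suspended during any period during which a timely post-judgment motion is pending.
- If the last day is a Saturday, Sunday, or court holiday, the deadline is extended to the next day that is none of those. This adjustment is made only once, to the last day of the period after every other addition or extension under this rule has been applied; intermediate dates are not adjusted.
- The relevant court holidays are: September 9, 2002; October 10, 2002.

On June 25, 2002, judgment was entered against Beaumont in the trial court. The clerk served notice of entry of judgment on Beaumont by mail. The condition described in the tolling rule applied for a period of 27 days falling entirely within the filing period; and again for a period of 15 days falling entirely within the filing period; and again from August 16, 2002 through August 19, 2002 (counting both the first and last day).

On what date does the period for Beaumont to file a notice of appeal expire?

52 days after June 25, 2002 is August 16, 2002.
Service was by mail, adding 5 days: August 16, 2002 + 5 days = August 21, 2002.
Tolling adds 27 days: August 21, 2002 + 27 days = September 17, 2002.
Tolling adds 15 days: September 17, 2002 + 15 days = October 2, 2002.
From August 16, 2002 through August 19, 2002 inclusive is 4 days; tolling adds 4 days: October 2, 2002 + 4 days = October 6, 2002.
October 6, 2002 is Sunday. The next qualifying day is October 7, 2002.

October 7, 2002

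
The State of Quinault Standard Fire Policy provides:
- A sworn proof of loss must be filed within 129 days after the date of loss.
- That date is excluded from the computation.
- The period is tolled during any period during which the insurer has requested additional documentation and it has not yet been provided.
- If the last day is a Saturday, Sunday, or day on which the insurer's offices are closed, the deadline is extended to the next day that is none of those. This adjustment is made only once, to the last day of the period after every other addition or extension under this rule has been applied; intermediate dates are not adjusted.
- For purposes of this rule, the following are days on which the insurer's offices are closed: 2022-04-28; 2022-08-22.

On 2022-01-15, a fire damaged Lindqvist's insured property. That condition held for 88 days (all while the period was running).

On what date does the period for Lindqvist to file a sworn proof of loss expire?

129 days after 2022-01-15 is May 24, 2022.
Tolling adds 88 days: May 24, 2022 + 88 days = August 20, 2022.
August 20, 2022 is Saturday; August 21, 2022 is Sunday; August 22, 2022 is a listed holiday. The next qualifying day is August 23, 2022.

August 23, 2022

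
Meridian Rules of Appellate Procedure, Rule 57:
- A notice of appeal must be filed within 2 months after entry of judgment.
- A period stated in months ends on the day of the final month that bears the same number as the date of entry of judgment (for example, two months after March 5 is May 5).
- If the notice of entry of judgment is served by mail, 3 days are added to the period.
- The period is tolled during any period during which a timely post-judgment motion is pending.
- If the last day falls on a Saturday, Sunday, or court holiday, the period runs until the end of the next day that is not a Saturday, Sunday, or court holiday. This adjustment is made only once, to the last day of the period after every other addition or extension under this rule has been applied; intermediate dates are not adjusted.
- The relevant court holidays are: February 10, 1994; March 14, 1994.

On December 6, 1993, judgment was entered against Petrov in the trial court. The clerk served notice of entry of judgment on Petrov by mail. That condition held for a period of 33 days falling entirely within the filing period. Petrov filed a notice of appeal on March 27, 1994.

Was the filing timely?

No

2 months after December 6, 1993 is February 6, 1994.
Service was by mail, adding 3 days: February 6, 1994 + 3 days = February 9, 1994.
Tolling adds 33 days: February 9, 1994 + 33 days = March 14, 1994.
March 14, 1994 is a listed holiday. The next qualifying day is March 15, 1994.
The deadline is March 15, 1994; the filing on March 27, 1994 is after that date.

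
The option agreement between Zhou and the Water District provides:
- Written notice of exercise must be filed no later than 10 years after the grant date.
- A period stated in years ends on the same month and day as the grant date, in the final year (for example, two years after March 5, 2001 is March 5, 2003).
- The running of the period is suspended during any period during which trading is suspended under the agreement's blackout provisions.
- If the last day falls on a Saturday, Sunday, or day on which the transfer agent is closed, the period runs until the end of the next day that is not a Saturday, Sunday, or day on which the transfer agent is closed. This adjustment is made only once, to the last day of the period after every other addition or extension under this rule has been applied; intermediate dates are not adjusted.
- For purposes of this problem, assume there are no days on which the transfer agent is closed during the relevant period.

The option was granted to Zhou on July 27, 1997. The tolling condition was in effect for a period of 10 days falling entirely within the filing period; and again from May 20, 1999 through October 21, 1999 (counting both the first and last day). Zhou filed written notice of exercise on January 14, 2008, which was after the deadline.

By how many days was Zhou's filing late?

10 years after July 27, 1997 is July 27, 2007.
Tolling adds 10 days: July 27, 2007 + 10 days = August 6, 2007.
From May 20, 1999 through October 21, 1999 inclusive is 155 days; tolling adds 155 days: August 6, 2007 + 155 days = January 8, 2008.
January 8, 2008 is a Tuesday and not a day on which the transfer agent is closed, so no extension applies.
The deadline is January 8, 2008; from January 8, 2008 to January 14, 2008 is 6 days.

6 days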